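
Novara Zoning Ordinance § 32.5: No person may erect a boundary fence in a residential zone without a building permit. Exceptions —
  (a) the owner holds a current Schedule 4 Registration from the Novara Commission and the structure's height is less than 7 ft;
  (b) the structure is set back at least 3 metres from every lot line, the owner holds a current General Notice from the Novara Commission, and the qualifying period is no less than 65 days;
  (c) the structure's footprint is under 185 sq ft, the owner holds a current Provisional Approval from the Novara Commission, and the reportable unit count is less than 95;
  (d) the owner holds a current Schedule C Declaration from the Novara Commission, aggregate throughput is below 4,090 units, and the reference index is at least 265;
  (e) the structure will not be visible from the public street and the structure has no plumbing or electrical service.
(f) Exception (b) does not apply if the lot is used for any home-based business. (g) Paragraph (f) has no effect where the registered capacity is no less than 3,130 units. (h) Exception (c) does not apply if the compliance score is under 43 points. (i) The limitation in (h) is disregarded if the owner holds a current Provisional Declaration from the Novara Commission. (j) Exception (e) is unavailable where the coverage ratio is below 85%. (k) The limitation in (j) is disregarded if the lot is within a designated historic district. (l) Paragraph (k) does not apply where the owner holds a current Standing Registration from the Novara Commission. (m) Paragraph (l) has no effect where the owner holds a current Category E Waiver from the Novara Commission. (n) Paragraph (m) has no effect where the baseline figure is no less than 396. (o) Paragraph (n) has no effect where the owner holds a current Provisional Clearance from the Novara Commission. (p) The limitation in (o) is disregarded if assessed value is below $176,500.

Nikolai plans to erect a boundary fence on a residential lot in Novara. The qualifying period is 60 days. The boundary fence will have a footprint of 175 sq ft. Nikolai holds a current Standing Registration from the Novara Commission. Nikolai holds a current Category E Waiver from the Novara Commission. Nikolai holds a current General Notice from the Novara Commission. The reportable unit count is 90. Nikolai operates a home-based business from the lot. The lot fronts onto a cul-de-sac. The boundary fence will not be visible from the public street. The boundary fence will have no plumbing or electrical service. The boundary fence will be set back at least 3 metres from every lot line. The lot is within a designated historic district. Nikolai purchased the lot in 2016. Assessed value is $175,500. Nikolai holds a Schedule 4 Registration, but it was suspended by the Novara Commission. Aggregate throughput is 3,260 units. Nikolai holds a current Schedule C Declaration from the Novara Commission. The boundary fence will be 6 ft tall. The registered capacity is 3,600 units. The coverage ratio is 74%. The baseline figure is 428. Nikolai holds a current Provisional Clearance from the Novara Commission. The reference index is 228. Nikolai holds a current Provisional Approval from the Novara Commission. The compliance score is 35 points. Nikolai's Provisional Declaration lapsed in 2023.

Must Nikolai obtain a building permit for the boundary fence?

Yes — Nikolai must obtain a building permit.

Exception (a) fails — the Schedule 4 Registration is not current.
Exception (b) requires that the qualifying period is no less than 65 days; but the qualifying period is 60 days, short of 65 days, so (b) is unavailable.
All of (c)'s requirements are met (the structure's footprint is 175 sq ft, under the 185 sq ft limit; a current Provisional Approval is held; the reportable unit count is 90, less than the 95 limit). Turning to paragraphs (h)–(i): (h) is engaged — the compliance score is 35 points, under the 43 points limit. (i), which would lift (h), is not engaged — the Provisional Declaration is not current. Exception (c) does not apply.
Exception (d) requires that the reference index is at least 265; but the reference index is 228, short of 265, so (d) is unavailable.
All of (e)'s requirements are met (the structure will not be visible from the street; there is no plumbing or electrical service). But applying paragraphs (j)–(p): (j) operates against (e): the coverage ratio is 74%, below the 85% limit. (k) would limit (j) — the lot is in a historic district — but (l) sets (k) aside: (l) operates against (k): a current Standing Registration is held. (m) would limit (l) — a current Category E Waiver is held — but (n) sets (m) aside: (n) operates — the baseline figure is 428, meeting the 396 threshold. (o) operates (a current Provisional Clearance is held), but yields to (p): (p) is engaged — assessed value is $175,500, below the $176,500 limit. Exception (e) does not apply.
No exception is made out. Nikolai falls within the general rule.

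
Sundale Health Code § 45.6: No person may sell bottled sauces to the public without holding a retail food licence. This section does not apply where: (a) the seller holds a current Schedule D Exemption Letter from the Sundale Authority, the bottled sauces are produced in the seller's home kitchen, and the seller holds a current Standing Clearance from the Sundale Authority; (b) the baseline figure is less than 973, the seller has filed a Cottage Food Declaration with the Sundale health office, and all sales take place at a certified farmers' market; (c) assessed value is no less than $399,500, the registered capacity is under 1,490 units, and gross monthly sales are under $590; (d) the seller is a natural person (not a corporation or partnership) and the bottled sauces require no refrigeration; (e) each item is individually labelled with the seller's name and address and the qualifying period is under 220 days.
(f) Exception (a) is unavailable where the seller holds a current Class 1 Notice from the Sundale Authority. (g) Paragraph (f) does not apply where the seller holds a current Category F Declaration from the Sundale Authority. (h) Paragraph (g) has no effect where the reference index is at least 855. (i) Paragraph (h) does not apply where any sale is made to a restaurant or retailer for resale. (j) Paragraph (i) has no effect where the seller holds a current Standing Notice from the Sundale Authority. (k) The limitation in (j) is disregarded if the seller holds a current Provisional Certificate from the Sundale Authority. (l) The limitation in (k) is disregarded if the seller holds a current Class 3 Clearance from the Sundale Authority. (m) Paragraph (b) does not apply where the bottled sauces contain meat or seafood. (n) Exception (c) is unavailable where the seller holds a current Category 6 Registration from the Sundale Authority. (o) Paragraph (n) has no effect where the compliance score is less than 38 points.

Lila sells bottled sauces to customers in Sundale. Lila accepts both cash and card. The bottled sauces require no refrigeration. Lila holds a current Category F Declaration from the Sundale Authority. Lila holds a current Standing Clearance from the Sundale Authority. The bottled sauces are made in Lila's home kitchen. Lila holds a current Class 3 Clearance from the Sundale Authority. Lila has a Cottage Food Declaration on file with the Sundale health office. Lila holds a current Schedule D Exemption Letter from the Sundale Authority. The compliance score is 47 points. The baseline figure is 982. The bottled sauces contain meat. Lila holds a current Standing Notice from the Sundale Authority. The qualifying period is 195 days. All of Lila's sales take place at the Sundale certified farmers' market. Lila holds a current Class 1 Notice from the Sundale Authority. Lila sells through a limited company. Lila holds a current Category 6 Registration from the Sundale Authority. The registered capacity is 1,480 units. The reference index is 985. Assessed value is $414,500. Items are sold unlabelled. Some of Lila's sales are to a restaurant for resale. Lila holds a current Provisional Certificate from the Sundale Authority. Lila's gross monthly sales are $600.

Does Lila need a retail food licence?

Yes — Lila must hold a retail food licence.

Exception (a) is satisfied on its face — a current Schedule D Exemption Letter is held; the bottled sauces are home-kitchen produced; a current Standing Clearance is held. Turning to paragraphs (f)–(l): (f) operates against (a): a current Class 1 Notice is held. (g) would limit (f) — a current Category F Declaration is held — but (h) sets (g) aside: (h) operates against (g): the reference index is 985, meeting the 855 threshold. (i) would limit (h) — some sales are to a restaurant for resale — but (j) sets (i) aside: (j) applies — a current Standing Notice is held. (k) is triggered (a current Provisional Certificate is held), but is itself disapplied by (l): (l) is engaged — a current Class 3 Clearance is held. (a) is therefore removed.
Exception (b) requires that the baseline figure is less than 973; but the baseline figure is 982, not less than 973, so (b) is unavailable.
Exception (c) requires that gross monthly sales are under $590; but gross monthly sales are $600, not under $590, so (c) is unavailable.
Exception (d) requires that the seller is a natural person (not a corporation or partnership); but the seller operates through a limited company, so (d) is unavailable.
Exception (e) does not apply: items are sold unlabelled.
Every exception is unavailable, so the rule governs.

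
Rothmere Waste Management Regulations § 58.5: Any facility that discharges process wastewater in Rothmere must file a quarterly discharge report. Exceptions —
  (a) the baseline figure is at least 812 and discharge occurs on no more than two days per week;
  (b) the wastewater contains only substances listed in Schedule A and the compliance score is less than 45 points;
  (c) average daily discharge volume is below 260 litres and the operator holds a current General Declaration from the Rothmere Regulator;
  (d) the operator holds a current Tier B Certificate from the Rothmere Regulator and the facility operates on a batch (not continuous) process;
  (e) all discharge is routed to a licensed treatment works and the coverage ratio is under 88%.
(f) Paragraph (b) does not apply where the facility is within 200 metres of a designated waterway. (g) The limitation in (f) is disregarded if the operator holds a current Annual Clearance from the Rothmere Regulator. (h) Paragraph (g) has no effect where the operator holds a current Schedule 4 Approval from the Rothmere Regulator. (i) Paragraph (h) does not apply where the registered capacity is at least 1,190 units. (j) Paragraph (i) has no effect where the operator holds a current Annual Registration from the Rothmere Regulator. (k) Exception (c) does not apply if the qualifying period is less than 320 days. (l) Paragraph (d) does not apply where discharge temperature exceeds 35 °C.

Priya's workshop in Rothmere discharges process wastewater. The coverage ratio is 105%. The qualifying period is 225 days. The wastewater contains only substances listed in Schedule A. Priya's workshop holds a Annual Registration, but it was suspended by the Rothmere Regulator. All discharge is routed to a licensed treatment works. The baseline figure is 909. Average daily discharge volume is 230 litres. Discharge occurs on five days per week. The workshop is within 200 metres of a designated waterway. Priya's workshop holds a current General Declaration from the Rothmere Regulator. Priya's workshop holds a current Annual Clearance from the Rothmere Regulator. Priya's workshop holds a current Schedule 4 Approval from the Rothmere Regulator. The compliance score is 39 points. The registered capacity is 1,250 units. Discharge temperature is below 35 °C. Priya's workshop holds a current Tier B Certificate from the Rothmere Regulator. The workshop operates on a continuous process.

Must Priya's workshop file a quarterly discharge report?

Exception (a) requires that discharge occurs on no more than two days per week; but discharge occurs on five days per week, so (a) is unavailable.
Exception (b) is satisfied on its face — the wastewater is Schedule-A-only; the compliance score is 39 points, less than the 45 points limit. As to paragraphs (f)–(j): (f) is triggered (the workshop is within 200 m of a designated waterway), but yields to (g): (g) operates against (f): a current Annual Clearance is held. (h) would limit (g) — a current Schedule 4 Approval is held — but (i) sets (h) aside: (i) operates — the registered capacity is 1,250 units, meeting the 1,190 units threshold. (j) is inapplicable (there is no Annual Registration in force), so (i) stands. (b) remains available.
All of (c)'s requirements are met (average daily discharge volume is 230 litres, below the 260 litres limit; a current General Declaration is held). But applying paragraph (k): (k) operates against (c): the qualifying period is 225 days, less than the 320 days limit. So (c) is unavailable.
Exception (d) requires that the facility operates on a batch (not continuous) process; but the facility operates on a continuous process, so (d) is unavailable.
Exception (e) does not apply: the coverage ratio is 105%, not under 88%.

No — exception (b) applies; Priya's workshop is not required to file a quarterly discharge report.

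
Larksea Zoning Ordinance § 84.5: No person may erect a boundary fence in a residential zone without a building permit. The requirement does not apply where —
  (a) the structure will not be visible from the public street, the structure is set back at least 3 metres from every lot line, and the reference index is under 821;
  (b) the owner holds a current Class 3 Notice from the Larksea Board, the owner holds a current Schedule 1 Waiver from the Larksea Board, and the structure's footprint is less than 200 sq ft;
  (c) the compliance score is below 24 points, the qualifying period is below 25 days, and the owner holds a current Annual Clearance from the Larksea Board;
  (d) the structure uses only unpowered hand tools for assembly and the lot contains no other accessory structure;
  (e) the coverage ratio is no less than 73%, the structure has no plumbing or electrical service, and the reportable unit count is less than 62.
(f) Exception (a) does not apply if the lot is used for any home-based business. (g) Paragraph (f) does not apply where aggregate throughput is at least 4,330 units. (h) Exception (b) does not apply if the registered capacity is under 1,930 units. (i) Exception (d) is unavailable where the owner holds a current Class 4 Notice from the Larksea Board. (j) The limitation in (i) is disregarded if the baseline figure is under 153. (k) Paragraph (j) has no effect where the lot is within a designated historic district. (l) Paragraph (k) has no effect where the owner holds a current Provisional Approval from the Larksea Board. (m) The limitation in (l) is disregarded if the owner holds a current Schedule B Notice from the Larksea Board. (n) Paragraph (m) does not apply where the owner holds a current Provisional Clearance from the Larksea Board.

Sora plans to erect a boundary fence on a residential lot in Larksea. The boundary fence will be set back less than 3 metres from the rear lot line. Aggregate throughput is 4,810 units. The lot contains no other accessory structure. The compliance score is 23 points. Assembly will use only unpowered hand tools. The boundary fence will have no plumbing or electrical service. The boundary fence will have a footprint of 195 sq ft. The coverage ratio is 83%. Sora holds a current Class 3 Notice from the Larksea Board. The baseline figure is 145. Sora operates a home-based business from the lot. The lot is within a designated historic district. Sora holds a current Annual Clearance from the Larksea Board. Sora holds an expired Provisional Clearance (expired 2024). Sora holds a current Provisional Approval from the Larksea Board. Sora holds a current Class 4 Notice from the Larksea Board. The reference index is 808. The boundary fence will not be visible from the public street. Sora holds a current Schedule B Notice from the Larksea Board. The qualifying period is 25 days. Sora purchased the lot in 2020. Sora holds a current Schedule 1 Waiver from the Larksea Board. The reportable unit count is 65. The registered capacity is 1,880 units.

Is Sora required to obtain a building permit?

Exception (a) does not apply: the rear setback is under 3 m.
All of (b)'s requirements are met (a current Class 3 Notice is held; a current Schedule 1 Waiver is held; the structure's footprint is 195 sq ft, less than the 200 sq ft limit). But: (h) operates against (b): the registered capacity is 1,880 units, under the 1,930 units limit. Exception (b) does not apply.
Exception (c) fails — the qualifying period is 25 days, not below 25 days.
Exception (d): assembly uses only hand tools; the lot has no other accessory structure — every condition holds. However, paragraphs (i)–(n) must be considered: (i) is engaged — a current Class 4 Notice is held. (j) would limit (i) — the baseline figure is 145, under the 153 limit — but (k) sets (j) aside: (k) is engaged — the lot is in a historic district. (l) operates (a current Provisional Approval is held), but is displaced by (m): (m) is engaged — a current Schedule B Notice is held. (n), which would lift (m), is inapplicable — the Provisional Clearance is not current. Exception (d) does not apply.
Exception (e) requires that the reportable unit count is less than 62; but the reportable unit count is 65, not less than 62, so (e) is unavailable.
No exception displaces § 84.5.

Yes — Sora must obtain a building permit.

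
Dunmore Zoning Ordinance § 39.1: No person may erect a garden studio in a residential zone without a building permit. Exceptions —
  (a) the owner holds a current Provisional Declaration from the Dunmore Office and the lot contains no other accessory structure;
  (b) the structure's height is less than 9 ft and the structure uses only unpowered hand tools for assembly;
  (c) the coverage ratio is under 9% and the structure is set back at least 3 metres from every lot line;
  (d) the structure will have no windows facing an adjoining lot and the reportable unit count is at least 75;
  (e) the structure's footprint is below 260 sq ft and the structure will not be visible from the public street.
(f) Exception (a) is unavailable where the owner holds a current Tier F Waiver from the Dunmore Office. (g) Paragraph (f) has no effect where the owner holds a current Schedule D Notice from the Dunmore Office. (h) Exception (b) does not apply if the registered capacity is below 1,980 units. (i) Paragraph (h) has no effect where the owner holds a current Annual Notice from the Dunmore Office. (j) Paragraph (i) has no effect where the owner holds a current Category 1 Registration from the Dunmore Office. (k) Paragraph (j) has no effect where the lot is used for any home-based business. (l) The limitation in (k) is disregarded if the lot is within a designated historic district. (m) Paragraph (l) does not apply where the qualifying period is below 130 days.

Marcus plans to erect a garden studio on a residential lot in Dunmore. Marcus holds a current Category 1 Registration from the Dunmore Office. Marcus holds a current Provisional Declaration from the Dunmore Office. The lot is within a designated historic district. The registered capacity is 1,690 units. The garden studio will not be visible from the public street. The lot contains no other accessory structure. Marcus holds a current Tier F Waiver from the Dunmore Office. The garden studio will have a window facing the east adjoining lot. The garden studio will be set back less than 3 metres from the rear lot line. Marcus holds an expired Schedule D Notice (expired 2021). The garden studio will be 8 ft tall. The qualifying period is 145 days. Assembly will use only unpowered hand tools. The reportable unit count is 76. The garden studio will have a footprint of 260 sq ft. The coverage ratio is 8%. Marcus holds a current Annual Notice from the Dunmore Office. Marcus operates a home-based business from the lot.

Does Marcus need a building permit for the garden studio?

Yes — Marcus must obtain a building permit.

Exception (a): a current Provisional Declaration is held; the lot has no other accessory structure — every condition holds. However, paragraphs (f)–(g) must be considered: (f) is engaged — a current Tier F Waiver is held. (g) does not operate here (there is no Schedule D Notice in force), so (f) stands. (a) is therefore removed.
All of (b)'s requirements are met (the structure's height is 8 ft, less than the 9 ft limit; assembly uses only hand tools). But applying paragraphs (h)–(m): (h) is engaged — the registered capacity is 1,690 units, below the 1,980 units limit. (i) would limit (h) — a current Annual Notice is held — but (j) sets (i) aside: (j) operates — a current Category 1 Registration is held. (k) would limit (j) — a home-based business operates on the lot — but (l) sets (k) aside: (l) operates against (k): the lot is in a historic district. (m), which would lift (l), is inapplicable — the qualifying period is 145 days, not below 130 days. So (b) is unavailable.
Exception (c) requires that the structure is set back at least 3 metres from every lot line; but the rear setback is under 3 m, so (c) is unavailable.
Exception (d) fails — a window faces an adjoining lot.
Exception (e) fails — the structure's footprint is 260 sq ft, not below 260 sq ft.
No exception is made out. Marcus falls within the general rule.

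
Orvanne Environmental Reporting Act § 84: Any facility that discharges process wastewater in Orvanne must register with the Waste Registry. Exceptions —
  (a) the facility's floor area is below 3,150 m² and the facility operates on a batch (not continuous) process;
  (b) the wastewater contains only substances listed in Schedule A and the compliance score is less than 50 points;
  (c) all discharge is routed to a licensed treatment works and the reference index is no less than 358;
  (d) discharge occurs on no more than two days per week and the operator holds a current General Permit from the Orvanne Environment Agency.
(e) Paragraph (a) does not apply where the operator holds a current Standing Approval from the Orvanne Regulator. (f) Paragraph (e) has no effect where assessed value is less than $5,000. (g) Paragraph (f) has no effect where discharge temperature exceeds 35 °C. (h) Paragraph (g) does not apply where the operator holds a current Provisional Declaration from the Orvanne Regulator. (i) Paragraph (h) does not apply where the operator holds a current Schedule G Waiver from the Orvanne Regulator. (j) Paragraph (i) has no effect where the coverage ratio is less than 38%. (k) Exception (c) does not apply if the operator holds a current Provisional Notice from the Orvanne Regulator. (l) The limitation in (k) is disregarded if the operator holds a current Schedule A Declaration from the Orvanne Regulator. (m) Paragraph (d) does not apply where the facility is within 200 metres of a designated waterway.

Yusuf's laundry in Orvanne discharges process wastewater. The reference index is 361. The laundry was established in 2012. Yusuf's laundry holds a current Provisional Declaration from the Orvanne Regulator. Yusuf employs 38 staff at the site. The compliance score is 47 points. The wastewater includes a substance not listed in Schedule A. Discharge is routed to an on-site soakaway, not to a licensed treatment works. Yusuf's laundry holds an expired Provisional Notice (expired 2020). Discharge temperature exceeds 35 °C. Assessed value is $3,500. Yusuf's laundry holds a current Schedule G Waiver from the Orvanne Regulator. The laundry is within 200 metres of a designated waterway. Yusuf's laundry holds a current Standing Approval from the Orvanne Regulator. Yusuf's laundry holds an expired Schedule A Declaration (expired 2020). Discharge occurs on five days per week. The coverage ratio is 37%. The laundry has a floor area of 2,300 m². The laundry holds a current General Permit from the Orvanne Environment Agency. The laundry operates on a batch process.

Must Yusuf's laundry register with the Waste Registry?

Exception (a)'s conditions are all satisfied: the facility's floor area is 2,300 m², below the 3,150 m² limit; the facility operates on a batch process. Under paragraphs (e)–(j): (e) applies (a current Standing Approval is held), but is overridden by (f): (f) operates — assessed value is $3,500, less than the $5,000 limit. (g) would limit (f) — discharge temperature exceeds 35 °C — but (h) sets (g) aside: (h) operates against (g): a current Provisional Declaration is held. (i) is triggered (a current Schedule G Waiver is held), but is displaced by (j): (j) applies — the coverage ratio is 37%, less than the 38% limit. (a) remains available.
Exception (b) fails — the wastewater includes a non-Schedule-A substance.
Exception (c) requires that all discharge is routed to a licensed treatment works; but discharge is not routed to a licensed treatment works, so (c) is unavailable.
Exception (d) fails — discharge occurs on five days per week.

No — exception (a) applies; Yusuf's laundry is not required to register with the Waste Registry.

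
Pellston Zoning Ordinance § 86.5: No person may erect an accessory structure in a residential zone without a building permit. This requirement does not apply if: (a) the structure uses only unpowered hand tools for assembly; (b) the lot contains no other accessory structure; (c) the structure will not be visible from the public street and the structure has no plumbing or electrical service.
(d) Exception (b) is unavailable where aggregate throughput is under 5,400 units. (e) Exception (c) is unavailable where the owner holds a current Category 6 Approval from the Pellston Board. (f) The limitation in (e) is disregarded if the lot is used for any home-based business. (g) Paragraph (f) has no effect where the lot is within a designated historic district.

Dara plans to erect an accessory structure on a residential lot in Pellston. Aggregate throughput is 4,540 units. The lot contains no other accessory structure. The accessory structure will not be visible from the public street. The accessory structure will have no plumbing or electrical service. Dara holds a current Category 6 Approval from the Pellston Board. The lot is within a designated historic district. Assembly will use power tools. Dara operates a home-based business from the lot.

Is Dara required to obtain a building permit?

Exception (a) requires that the structure uses only unpowered hand tools for assembly; but assembly uses power tools, so (a) is unavailable.
All of (b)'s requirements are met (the lot has no other accessory structure). However, paragraph (d) must be considered: (d) is triggered — aggregate throughput is 4,540 units, under the 5,400 units limit. Exception (b) does not apply.
Exception (c): the structure will not be visible from the street; there is no plumbing or electrical service — every condition holds. Turning to paragraphs (e)–(g): (e) operates — a current Category 6 Approval is held. (f) would limit (e) — a home-based business operates on the lot — but (g) sets (f) aside: (g) is engaged — the lot is in a historic district. (c) is therefore removed.
None of the exceptions is available; § 86.5 applies in full.

Yes — Dara must obtain a building permit.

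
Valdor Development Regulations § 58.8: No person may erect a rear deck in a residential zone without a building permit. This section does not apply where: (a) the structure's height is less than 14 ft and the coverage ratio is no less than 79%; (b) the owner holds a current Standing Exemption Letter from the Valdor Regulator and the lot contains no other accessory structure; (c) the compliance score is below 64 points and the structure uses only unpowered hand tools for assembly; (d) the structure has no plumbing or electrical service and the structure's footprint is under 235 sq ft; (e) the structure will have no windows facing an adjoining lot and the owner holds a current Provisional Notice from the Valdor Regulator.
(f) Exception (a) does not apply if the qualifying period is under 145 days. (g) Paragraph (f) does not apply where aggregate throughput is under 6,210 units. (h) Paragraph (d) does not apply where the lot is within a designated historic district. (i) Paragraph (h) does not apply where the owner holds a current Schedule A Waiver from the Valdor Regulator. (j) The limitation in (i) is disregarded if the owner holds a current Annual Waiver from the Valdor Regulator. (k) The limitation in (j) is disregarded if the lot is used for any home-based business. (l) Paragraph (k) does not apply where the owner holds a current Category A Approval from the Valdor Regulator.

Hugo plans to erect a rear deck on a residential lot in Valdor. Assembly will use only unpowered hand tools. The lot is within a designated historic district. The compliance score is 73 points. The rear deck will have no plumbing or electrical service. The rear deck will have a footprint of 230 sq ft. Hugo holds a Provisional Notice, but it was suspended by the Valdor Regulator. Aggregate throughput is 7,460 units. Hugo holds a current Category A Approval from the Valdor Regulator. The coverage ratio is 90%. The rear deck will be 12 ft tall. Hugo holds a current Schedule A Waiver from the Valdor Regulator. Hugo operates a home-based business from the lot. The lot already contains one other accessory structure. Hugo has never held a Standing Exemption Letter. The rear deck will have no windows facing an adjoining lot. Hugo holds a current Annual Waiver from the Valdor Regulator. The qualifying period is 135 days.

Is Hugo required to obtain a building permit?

All of (a)'s requirements are met (the structure's height is 12 ft, less than the 14 ft limit; the coverage ratio is 90%, meeting the 79% threshold). Turning to paragraphs (f)–(g): (f) is triggered — the qualifying period is 135 days, under the 145 days limit. (g), which would lift (f), is inapplicable — aggregate throughput is 7,460 units, not under 6,210 units. (a) is therefore removed.
Exception (b) does not apply: the Standing Exemption Letter is not current.
Exception (c) does not apply: the compliance score is 73 points, not below 64 points.
Exception (d): there is no plumbing or electrical service; the structure's footprint is 230 sq ft, under the 235 sq ft limit — every condition holds. However, paragraphs (h)–(l) must be considered: (h) applies — the lot is in a historic district. (i) would limit (h) — a current Schedule A Waiver is held — but (j) sets (i) aside: (j) is engaged — a current Annual Waiver is held. (k) would limit (j) — a home-based business operates on the lot — but (l) sets (k) aside: (l) operates against (k): a current Category A Approval is held. Exception (d) does not apply.
Exception (e) fails — there is no Provisional Notice in force.
No exception applies. The general rule governs.

Yes — Hugo must obtain a building permit.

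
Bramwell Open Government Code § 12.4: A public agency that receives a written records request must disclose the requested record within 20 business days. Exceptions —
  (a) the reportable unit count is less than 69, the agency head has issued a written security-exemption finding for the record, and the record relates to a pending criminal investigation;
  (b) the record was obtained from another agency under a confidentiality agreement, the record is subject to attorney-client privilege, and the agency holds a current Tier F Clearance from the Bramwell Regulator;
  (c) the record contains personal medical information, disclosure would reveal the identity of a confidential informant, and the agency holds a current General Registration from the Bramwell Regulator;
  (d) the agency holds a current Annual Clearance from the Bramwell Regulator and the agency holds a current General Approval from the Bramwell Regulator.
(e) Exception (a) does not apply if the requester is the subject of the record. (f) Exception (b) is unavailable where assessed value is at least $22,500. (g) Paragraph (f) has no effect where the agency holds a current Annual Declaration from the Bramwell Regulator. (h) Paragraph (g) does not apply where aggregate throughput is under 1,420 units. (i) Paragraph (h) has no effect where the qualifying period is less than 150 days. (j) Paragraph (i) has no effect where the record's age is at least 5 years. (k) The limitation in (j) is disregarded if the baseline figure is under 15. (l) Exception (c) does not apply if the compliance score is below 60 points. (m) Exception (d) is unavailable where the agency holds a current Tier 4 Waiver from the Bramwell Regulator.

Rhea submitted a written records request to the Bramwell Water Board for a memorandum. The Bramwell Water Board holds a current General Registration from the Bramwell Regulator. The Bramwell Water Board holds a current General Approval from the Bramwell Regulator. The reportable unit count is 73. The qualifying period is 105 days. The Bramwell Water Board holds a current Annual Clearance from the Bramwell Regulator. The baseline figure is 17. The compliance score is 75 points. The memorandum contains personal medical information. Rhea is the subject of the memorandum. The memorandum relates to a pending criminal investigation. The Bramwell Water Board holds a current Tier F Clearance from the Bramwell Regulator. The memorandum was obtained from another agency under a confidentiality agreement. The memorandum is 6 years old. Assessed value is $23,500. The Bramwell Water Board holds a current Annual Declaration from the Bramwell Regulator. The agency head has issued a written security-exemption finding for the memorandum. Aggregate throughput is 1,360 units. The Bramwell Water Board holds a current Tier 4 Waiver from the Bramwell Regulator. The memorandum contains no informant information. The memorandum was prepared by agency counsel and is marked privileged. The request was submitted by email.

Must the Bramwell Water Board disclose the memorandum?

Exception (a) does not apply: the reportable unit count is 73, not less than 69.
Exception (b)'s conditions are all satisfied: the memorandum was obtained under a confidentiality agreement; the memorandum is privileged; a current Tier F Clearance is held. But: (f) operates — assessed value is $23,500, meeting the $22,500 threshold. (g) operates (a current Annual Declaration is held), but is displaced by (h): (h) operates against (g): aggregate throughput is 1,360 units, under the 1,420 units limit. (i) would limit (h) — the qualifying period is 105 days, less than the 150 days limit — but (j) sets (i) aside: (j) is engaged — the record's age is 6 years, meeting the 5 years threshold. (k), which would lift (j), is not engaged — the baseline figure is 17, not under 15. So (b) is unavailable.
Exception (c) fails — the memorandum contains no informant information.
Exception (d)'s conditions are all satisfied: a current Annual Clearance is held; a current General Approval is held. However, paragraph (m) must be considered: (m) applies — a current Tier 4 Waiver is held. So (d) is unavailable.
None of the exceptions is available; § 12.4 applies in full.

Yes — the Bramwell Water Board must disclose the memorandum.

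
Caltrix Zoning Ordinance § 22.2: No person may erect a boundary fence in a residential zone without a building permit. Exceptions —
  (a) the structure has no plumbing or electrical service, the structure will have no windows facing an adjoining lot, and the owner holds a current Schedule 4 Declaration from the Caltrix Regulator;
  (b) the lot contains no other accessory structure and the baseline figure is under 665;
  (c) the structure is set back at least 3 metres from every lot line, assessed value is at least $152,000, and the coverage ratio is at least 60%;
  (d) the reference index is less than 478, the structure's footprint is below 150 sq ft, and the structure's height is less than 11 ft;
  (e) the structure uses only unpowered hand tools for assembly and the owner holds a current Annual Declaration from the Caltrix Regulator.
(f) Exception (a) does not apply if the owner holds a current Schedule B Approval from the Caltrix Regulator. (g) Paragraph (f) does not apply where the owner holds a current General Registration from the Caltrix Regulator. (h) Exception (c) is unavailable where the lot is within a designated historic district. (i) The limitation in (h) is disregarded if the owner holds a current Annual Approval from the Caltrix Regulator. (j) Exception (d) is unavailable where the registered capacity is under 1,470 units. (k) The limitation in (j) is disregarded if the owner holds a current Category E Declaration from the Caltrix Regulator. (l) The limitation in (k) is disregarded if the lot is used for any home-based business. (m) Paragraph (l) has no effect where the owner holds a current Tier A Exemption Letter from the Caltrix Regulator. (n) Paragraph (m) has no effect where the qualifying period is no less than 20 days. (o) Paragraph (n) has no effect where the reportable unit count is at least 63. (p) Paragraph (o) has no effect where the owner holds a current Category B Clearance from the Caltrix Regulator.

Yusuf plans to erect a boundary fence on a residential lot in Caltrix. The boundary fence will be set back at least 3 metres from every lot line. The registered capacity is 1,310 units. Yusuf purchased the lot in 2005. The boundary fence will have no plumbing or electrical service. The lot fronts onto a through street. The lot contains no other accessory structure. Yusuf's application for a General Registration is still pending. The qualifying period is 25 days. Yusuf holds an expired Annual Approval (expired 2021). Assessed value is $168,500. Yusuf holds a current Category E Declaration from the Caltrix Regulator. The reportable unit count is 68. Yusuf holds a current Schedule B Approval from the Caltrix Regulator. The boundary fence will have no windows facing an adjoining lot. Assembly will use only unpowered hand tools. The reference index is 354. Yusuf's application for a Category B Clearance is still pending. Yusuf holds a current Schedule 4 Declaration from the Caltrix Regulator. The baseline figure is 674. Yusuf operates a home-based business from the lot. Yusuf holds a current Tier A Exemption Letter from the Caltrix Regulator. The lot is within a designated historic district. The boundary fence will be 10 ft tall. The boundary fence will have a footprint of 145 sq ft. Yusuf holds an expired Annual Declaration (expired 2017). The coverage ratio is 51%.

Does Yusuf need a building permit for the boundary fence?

No — exception (d) applies; Yusuf does not need a building permit.

Exception (a): there is no plumbing or electrical service; no windows face an adjoining lot; a current Schedule 4 Declaration is held — every condition holds. But applying paragraphs (f)–(g): (f) applies — a current Schedule B Approval is held. (g), which would lift (f), is inapplicable — the General Registration is not current. (a) is therefore removed.
Exception (b) fails — the baseline figure is 674, not under 665.
Exception (c) does not apply: the coverage ratio is 51%, short of 60%.
All of (d)'s requirements are met (the reference index is 354, less than the 478 limit; the structure's footprint is 145 sq ft, below the 150 sq ft limit; the structure's height is 10 ft, less than the 11 ft limit). Under paragraphs (j)–(p): (j) would limit (d) — the registered capacity is 1,310 units, under the 1,470 units limit — but (k) sets (j) aside: (k) operates against (j): a current Category E Declaration is held. (l) would limit (k) — a home-based business operates on the lot — but (m) sets (l) aside: (m) operates against (l): a current Tier A Exemption Letter is held. (n) applies (the qualifying period is 25 days, meeting the 20 days threshold), but is set aside by (o): (o) operates against (n): the reportable unit count is 68, meeting the 63 threshold. (p), which would lift (o), does not operate here — no current Category B Clearance is held. (d) remains available.
Exception (e) requires that the owner holds a current Annual Declaration from the Caltrix Regulator; but there is no Annual Declaration in force, so (e) is unavailable.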